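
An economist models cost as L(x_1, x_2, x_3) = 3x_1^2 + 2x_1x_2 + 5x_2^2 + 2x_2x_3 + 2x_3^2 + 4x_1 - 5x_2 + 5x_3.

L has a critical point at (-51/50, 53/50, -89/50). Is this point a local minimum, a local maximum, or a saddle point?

The Hessian is constant: H = [[6, 2, 0], [2, 10, 2], [0, 2, 4]].
Leading principal minors: Δ₁ = 6, Δ₂ = 56, Δ₃ = 200.
All leading minors are positive, so H is positive definite: a local minimum.

local minimum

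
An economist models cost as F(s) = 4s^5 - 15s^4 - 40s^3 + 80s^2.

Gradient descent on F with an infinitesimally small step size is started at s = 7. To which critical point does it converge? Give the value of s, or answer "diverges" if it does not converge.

4

F'(s) = 20s(s - 4)(s - 1)(s + 2), so F'(7) = 22680.
Gradient descent moves in the -F' direction, i.e. s is decreasing.
The nearest critical point in that direction is s = 4, where F'' = 1440 > 0 (a local minimum). The iterate converges there.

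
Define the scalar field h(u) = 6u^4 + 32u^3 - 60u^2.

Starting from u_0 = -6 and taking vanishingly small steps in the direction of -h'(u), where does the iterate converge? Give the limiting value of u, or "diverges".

-5

h'(u) = 24u(u - 1)(u + 5), so h'(-6) = -1008.
Gradient descent moves in the -h' direction, i.e. u is increasing.
The nearest critical point in that direction is u = -5, where h'' = 720 > 0 (a local minimum). The iterate converges there.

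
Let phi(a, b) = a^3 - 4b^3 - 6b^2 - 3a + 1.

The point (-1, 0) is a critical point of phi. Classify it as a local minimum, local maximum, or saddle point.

The mixed partial ∂²phi/∂a∂b is 0, so the Hessian at any point is diag(phi_aa, phi_bb) = diag(6a, -12(2b + 1)).
At (-1, 0): H = diag(-6, -12).
Both eigenvalues are negative, so H is negative definite: a local maximum.

local maximum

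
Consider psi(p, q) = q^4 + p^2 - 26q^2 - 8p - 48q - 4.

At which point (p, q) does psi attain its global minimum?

(4, 4)

psi(p,q) separates as A(p) + B(q) − 4, so its minimum is min A + min B − 4.
A'(p) = 2p - 8 vanishes at p ∈ {4}; B'(q) = 4(q - 4)(q + 1)(q + 3) vanishes at q ∈ {-3, -1, 4}.
Local minima of A (where A''>0): A(4)=-16. Local minima of B: B(-3)=-9, B(4)=-352.
So the global minimum of psi is A(4) + B(4) − 4 = -16 − 352 − 4 = -372, attained at (4, 4).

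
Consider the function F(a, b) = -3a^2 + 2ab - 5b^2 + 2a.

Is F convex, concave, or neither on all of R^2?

F is quadratic, so its Hessian is the constant matrix H = [[-6, 2], [2, -10]].
det(H) = 56, tr(H) = -16.
det(H) > 0 and tr(H) < 0, so H is negative definite everywhere: concave.

concave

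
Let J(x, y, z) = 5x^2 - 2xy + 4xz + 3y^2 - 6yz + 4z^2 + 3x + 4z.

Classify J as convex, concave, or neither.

J is quadratic, so its Hessian is the constant matrix H = [[10, -2, 4], [-2, 6, -6], [4, -6, 8]].
Leading principal minors: 10, 56, 88.
All positive ⇒ H ≻ 0 ⇒ convex.

convex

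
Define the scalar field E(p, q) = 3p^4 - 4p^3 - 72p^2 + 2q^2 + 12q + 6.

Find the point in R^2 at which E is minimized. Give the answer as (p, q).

(4, -3)

E(p,q) separates as A(p) + B(q) + 6, so its minimum is min A + min B + 6.
A'(p) = 12p(p - 4)(p + 3) vanishes at p ∈ {-3, 0, 4}; B'(q) = 4q + 12 vanishes at q ∈ {-3}.
Local minima of A (where A''>0): A(-3)=-297, A(4)=-640. Local minima of B: B(-3)=-18.
So the global minimum of E is A(4) + B(-3) + 6 = -640 − 18 + 6 = -652, attained at (4, -3).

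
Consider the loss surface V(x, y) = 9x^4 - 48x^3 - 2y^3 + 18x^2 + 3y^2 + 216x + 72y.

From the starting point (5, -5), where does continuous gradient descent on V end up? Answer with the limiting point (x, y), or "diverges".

(3, -3)

V is separable, so gradient descent decouples: x follows -∂V/∂x, y follows -∂V/∂y.
∂V/∂x = 36(x - 3)(x - 2)(x + 1); at x=5 this is 1296, so x decreases.
∂V/∂y = -6(y - 4)(y + 3); at y=-5 this is -108, so y increases.
x converges to its nearest critical value 3 (a local min of the x-part); y converges to -3. The iterate converges to (3, -3).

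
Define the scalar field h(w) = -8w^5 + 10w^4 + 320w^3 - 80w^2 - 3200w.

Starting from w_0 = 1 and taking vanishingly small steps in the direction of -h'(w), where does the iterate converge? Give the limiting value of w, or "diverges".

2

h'(w) = -40(w - 5)(w - 2)(w + 2)(w + 4), so h'(1) = -2400.
Gradient descent moves in the -h' direction, i.e. w is increasing.
The nearest critical point in that direction is w = 2, where h'' = 2880 > 0 (a local minimum). The iterate converges there.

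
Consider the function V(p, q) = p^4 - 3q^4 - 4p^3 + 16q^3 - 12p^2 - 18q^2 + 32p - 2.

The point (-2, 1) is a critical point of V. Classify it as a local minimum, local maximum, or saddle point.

local minimum

The mixed partial ∂²V/∂p∂q is 0, so the Hessian at any point is diag(V_pp, V_qq) = diag(12(p^2 - 2p - 2), 12(-3q^2 + 8q - 3)).
At (-2, 1): H = diag(72, 24).
Both eigenvalues are positive, so H is positive definite: a local minimum.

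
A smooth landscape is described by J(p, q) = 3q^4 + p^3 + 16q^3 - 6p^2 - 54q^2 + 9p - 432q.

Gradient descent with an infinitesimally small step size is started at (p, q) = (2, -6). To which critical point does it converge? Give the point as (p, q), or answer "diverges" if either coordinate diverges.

J is separable, so gradient descent decouples: p follows -∂J/∂p, q follows -∂J/∂q.
∂J/∂p = 3(p - 3)(p - 1); at p=2 this is -3, so p increases.
∂J/∂q = 12(q - 3)(q + 3)(q + 4); at q=-6 this is -648, so q increases.
p converges to its nearest critical value 3 (a local min of the p-part); q converges to -4. The iterate converges to (3, -4).

(3, -4)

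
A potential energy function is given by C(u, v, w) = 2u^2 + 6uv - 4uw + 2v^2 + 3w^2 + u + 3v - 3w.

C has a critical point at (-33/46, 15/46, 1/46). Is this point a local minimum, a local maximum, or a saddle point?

saddle point

The Hessian is constant: H = [[4, 6, -4], [6, 4, 0], [-4, 0, 6]].
Leading principal minors: Δ₁ = 4, Δ₂ = -20, Δ₃ = -184.
The minors fit neither the all-positive nor the alternating-sign pattern, so H is indefinite: a saddle point.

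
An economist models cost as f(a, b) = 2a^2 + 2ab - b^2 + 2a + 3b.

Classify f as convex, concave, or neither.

neither

f is quadratic, so its Hessian is the constant matrix H = [[4, 2], [2, -2]].
det(H) = -12, tr(H) = 2.
det(H) < 0, so H is indefinite: neither convex nor concave.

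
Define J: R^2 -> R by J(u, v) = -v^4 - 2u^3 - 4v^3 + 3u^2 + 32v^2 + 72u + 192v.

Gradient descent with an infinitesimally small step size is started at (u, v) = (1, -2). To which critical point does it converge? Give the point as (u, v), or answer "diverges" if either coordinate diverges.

(-3, -3)

J is separable, so gradient descent decouples: u follows -∂J/∂u, v follows -∂J/∂v.
∂J/∂u = -6(u - 4)(u + 3); at u=1 this is 72, so u decreases.
∂J/∂v = -4(v - 4)(v + 3)(v + 4); at v=-2 this is 48, so v decreases.
u converges to its nearest critical value -3 (a local min of the u-part); v converges to -3. The iterate converges to (-3, -3).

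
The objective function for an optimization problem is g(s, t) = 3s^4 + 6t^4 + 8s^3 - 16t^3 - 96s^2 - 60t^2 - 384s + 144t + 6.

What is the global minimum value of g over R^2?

-2090

g(s,t) separates as P(s) + Q(t) + 6, so its minimum is min P + min Q + 6.
P'(s) = 12(s - 4)(s + 2)(s + 4) vanishes at s ∈ {-4, -2, 4}; Q'(t) = 24(t - 3)(t - 1)(t + 2) vanishes at t ∈ {-2, 1, 3}.
Local minima of P (where P''>0): P(-4)=256, P(4)=-1792. Local minima of Q: Q(-2)=-304, Q(3)=-54.
So the global minimum of g is P(4) + Q(-2) + 6 = -1792 − 304 + 6 = -2090, attained at (4, -2).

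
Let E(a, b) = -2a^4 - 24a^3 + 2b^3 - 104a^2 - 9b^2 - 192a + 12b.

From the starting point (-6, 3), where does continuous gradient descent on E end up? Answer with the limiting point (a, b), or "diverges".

E is separable, so gradient descent decouples: a follows -∂E/∂a, b follows -∂E/∂b.
∂E/∂a = -8(a + 2)(a + 3)(a + 4); at a=-6 this is 192, so a decreases.
∂E/∂b = 6(b - 2)(b - 1); at b=3 this is 12, so b decreases.
The a-coordinate has no critical point in that direction and runs off to infinity.

diverges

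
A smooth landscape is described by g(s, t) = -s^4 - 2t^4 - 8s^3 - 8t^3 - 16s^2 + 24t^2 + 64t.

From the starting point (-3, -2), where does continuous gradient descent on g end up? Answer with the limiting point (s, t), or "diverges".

(-2, -1)

g is separable, so gradient descent decouples: s follows -∂g/∂s, t follows -∂g/∂t.
∂g/∂s = -4s(s + 2)(s + 4); at s=-3 this is -12, so s increases.
∂g/∂t = -8(t - 2)(t + 1)(t + 4); at t=-2 this is -64, so t increases.
s converges to its nearest critical value -2 (a local min of the s-part); t converges to -1. The iterate converges to (-2, -1).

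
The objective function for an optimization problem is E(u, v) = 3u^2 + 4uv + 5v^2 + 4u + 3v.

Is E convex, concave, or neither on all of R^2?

convex

E is quadratic, so its Hessian is the constant matrix H = [[6, 4], [4, 10]].
det(H) = 44, tr(H) = 16.
det(H) > 0 and tr(H) > 0, so H is positive definite everywhere: convex.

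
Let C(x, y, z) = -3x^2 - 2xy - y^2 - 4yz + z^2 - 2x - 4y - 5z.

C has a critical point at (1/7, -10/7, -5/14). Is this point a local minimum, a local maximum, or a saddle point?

saddle point

The Hessian is constant: H = [[-6, -2, 0], [-2, -2, -4], [0, -4, 2]].
Leading principal minors: Δ₁ = -6, Δ₂ = 8, Δ₃ = 112.
The minors fit neither the all-positive nor the alternating-sign pattern, so H is indefinite: a saddle point.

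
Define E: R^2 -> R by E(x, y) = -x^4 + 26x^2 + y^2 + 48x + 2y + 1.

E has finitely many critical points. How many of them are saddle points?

E separates as a function of x plus a function of y, so ∇E=0 decouples.
∂E/∂x = -4(x - 4)(x + 1)(x + 3) = 0 at x ∈ {-3, -1, 4}; ∂E/∂y = 2(y + 1) = 0 at y ∈ {-1}.
The Hessian is diagonal: diag(E_xx, E_yy). Second derivatives: E_xx(-3)=-56, E_xx(-1)=40, E_xx(4)=-140; E_yy(-1)=2.
Saddle points occur where the two diagonal entries have opposite signs: (-3, -1), (4, -1). Count: 2.

2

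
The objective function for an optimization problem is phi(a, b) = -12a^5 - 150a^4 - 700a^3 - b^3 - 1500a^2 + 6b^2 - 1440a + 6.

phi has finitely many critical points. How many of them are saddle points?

4

phi separates as a function of a plus a function of b, so ∇phi=0 decouples.
∂phi/∂a = -60(a + 1)(a + 2)(a + 3)(a + 4) = 0 at a ∈ {-4, -3, -2, -1}; ∂phi/∂b = -3b(b - 4) = 0 at b ∈ {0, 4}.
The Hessian is diagonal: diag(phi_aa, phi_bb). Second derivatives: phi_aa(-4)=360, phi_aa(-3)=-120, phi_aa(-2)=120, phi_aa(-1)=-360; phi_bb(0)=12, phi_bb(4)=-12.
Saddle points occur where the two diagonal entries have opposite signs: (-4, 4), (-3, 0), (-2, 4), (-1, 0). Count: 4.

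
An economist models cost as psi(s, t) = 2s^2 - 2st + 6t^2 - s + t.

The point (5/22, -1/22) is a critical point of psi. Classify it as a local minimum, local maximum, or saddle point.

The Hessian of psi is constant: H = [[4, -2], [-2, 12]].
det(H) = 4·12 − (-2)² = 44.
det(H) > 0 and tr(H) = 16 > 0, so H is positive definite and the point is a local minimum.

local minimum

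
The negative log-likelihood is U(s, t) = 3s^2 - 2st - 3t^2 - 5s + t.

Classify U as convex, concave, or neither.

neither

U is quadratic, so its Hessian is the constant matrix H = [[6, -2], [-2, -6]].
det(H) = -40, tr(H) = 0.
det(H) < 0, so H is indefinite: neither convex nor concave.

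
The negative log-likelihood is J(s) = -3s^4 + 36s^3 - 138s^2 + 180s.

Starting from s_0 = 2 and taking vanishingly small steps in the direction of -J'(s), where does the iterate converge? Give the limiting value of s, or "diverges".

J'(s) = -12(s - 5)(s - 3)(s - 1), so J'(2) = -36.
Gradient descent moves in the -J' direction, i.e. s is increasing.
The nearest critical point in that direction is s = 3, where J'' = 48 > 0 (a local minimum). The iterate converges there.

3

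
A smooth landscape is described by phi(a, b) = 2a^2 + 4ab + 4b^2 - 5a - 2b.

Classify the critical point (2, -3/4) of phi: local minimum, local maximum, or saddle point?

The Hessian of phi is constant: H = [[4, 4], [4, 8]].
det(H) = 4·8 − 4² = 16.
det(H) > 0 and tr(H) = 12 > 0, so H is positive definite and the point is a local minimum.

local minimum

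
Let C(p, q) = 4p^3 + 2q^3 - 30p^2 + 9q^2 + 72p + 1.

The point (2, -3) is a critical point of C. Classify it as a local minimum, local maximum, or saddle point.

local maximum

The mixed partial ∂²C/∂p∂q is 0, so the Hessian at any point is diag(C_pp, C_qq) = diag(12(2p - 5), 6(2q + 3)).
At (2, -3): H = diag(-12, -18).
Both eigenvalues are negative, so H is negative definite: a local maximum.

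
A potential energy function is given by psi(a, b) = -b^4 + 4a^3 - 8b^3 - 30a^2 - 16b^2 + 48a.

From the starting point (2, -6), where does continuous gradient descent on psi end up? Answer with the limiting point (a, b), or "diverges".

diverges

psi is separable, so gradient descent decouples: a follows -∂psi/∂a, b follows -∂psi/∂b.
∂psi/∂a = 12(a - 4)(a - 1); at a=2 this is -24, so a increases.
∂psi/∂b = -4b(b + 2)(b + 4); at b=-6 this is 192, so b decreases.
The b-coordinate has no critical point in that direction and runs off to infinity.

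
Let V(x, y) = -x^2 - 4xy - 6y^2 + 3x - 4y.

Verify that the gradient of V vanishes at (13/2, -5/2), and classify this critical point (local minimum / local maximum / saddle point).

local maximum

∇V = (-2x - 4y + 3, -4x - 12y - 4); substituting (13/2, -5/2) gives ∇V = (0, 0), so (13/2, -5/2) is indeed a critical point.
The Hessian of V is constant: H = [[-2, -4], [-4, -12]].
det(H) = (-2)·(-12) − (-4)² = 8.
det(H) > 0 and tr(H) = -14 < 0, so H is negative definite and the point is a local maximum.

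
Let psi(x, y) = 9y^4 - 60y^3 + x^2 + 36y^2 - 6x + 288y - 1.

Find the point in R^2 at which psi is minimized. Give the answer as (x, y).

(3, -1)

psi(x,y) separates as P(x) + Q(y) − 1, so its minimum is min P + min Q − 1.
P'(x) = 2x - 6 vanishes at x ∈ {3}; Q'(y) = 36(y - 4)(y - 2)(y + 1) vanishes at y ∈ {-1, 2, 4}.
Local minima of P (where P''>0): P(3)=-9. Local minima of Q: Q(-1)=-183, Q(4)=192.
So the global minimum of psi is P(3) + Q(-1) − 1 = -9 − 183 − 1 = -193, attained at (3, -1).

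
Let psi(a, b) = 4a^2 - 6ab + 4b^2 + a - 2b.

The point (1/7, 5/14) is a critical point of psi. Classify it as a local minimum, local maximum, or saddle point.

The Hessian of psi is constant: H = [[8, -6], [-6, 8]].
det(H) = 8·8 − (-6)² = 28.
det(H) > 0 and tr(H) = 16 > 0, so H is positive definite and the point is a local minimum.

local minimum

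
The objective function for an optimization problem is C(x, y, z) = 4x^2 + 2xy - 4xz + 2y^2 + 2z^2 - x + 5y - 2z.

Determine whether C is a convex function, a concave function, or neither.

C is quadratic, so its Hessian is the constant matrix H = [[8, 2, -4], [2, 4, 0], [-4, 0, 4]].
Leading principal minors: 8, 28, 48.
All positive ⇒ H ≻ 0 ⇒ convex.

convex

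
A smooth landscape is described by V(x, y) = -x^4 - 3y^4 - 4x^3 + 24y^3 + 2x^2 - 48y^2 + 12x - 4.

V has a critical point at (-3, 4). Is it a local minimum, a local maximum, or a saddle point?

The mixed partial ∂²V/∂x∂y is 0, so the Hessian at any point is diag(V_xx, V_yy) = diag(4(-3x^2 - 6x + 1), 12(-3y^2 + 12y - 8)).
At (-3, 4): H = diag(-32, -96).
Both eigenvalues are negative, so H is negative definite: a local maximum.

local maximum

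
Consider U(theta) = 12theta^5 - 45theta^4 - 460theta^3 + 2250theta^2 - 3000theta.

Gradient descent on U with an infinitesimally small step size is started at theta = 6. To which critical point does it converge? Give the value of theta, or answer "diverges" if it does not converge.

U'(theta) = 60(theta - 5)(theta - 2)(theta - 1)(theta + 5), so U'(6) = 13200.
Gradient descent moves in the -U' direction, i.e. theta is decreasing.
The nearest critical point in that direction is theta = 5, where U'' = 7200 > 0 (a local minimum). The iterate converges there.

5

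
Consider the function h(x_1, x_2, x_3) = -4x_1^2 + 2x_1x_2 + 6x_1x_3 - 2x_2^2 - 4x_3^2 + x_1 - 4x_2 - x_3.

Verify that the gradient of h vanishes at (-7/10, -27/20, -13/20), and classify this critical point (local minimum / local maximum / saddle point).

local maximum

∇h = (-8x_1 + 2x_2 + 6x_3 + 1, 2x_1 - 4x_2 - 4, 6x_1 - 8x_3 - 1); substituting (-7/10, -27/20, -13/20) gives ∇h = (0, 0, 0), so (-7/10, -27/20, -13/20) is indeed a critical point.
The Hessian is constant: H = [[-8, 2, 6], [2, -4, 0], [6, 0, -8]].
Leading principal minors: Δ₁ = -8, Δ₂ = 28, Δ₃ = -80.
The minors alternate sign starting negative (−, +, −), so H is negative definite: a local maximum.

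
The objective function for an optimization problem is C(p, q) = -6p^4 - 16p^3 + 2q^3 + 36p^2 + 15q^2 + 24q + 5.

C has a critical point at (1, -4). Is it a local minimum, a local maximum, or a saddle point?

The mixed partial ∂²C/∂p∂q is 0, so the Hessian at any point is diag(C_pp, C_qq) = diag(24(-3p^2 - 4p + 3), 6(2q + 5)).
At (1, -4): H = diag(-96, -18).
Both eigenvalues are negative, so H is negative definite: a local maximum.

local maximum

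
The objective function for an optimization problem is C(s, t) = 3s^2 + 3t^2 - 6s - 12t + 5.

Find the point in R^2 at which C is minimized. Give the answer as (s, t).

C(s,t) separates as P(s) + Q(t) + 5, so its minimum is min P + min Q + 5.
P'(s) = 6s - 6 vanishes at s ∈ {1}; Q'(t) = 6(t - 2) vanishes at t ∈ {2}.
Local minima of P (where P''>0): P(1)=-3. Local minima of Q: Q(2)=-12.
So the global minimum of C is P(1) + Q(2) + 5 = -3 − 12 + 5 = -10, attained at (1, 2).

(1, 2)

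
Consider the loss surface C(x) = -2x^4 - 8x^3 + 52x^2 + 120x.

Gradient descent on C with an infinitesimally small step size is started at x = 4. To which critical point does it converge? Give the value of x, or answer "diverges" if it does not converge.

C'(x) = -8(x - 3)(x + 1)(x + 5), so C'(4) = -360.
Gradient descent moves in the -C' direction, i.e. x is increasing.
There is no critical point above x=4, and C' keeps the same sign, so the iterate runs off to +∞.

diverges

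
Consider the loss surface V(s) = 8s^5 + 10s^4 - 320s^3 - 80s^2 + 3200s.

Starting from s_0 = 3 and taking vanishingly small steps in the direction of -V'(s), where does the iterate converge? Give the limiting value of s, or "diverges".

4

V'(s) = 40(s - 4)(s - 2)(s + 2)(s + 5), so V'(3) = -1600.
Gradient descent moves in the -V' direction, i.e. s is increasing.
The nearest critical point in that direction is s = 4, where V'' = 4320 > 0 (a local minimum). The iterate converges there.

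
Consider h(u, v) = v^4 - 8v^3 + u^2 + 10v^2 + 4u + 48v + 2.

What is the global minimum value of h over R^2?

h(u,v) separates as P(u) + Q(v) + 2, so its minimum is min P + min Q + 2.
P'(u) = 2u + 4 vanishes at u ∈ {-2}; Q'(v) = 4(v - 4)(v - 3)(v + 1) vanishes at v ∈ {-1, 3, 4}.
Local minima of P (where P''>0): P(-2)=-4. Local minima of Q: Q(-1)=-29, Q(4)=96.
So the global minimum of h is P(-2) + Q(-1) + 2 = -4 − 29 + 2 = -31, attained at (-2, -1).

-31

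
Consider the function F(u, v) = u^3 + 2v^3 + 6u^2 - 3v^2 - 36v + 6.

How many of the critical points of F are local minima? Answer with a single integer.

1

F separates as a function of u plus a function of v, so ∇F=0 decouples.
∂F/∂u = 3u(u + 4) = 0 at u ∈ {-4, 0}; ∂F/∂v = 6(v - 3)(v + 2) = 0 at v ∈ {-2, 3}.
The Hessian is diagonal: diag(F_uu, F_vv). Second derivatives: F_uu(-4)=-12, F_uu(0)=12; F_vv(-2)=-30, F_vv(3)=30.
Local minima occur where both diagonal entries positive: (0, 3). Count: 1.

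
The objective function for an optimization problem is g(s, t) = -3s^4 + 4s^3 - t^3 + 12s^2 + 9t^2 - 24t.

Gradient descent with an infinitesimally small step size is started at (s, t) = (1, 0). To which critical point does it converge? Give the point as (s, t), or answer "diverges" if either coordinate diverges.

g is separable, so gradient descent decouples: s follows -∂g/∂s, t follows -∂g/∂t.
∂g/∂s = -12s(s - 2)(s + 1); at s=1 this is 24, so s decreases.
∂g/∂t = -3(t - 4)(t - 2); at t=0 this is -24, so t increases.
s converges to its nearest critical value 0 (a local min of the s-part); t converges to 2. The iterate converges to (0, 2).

(0, 2)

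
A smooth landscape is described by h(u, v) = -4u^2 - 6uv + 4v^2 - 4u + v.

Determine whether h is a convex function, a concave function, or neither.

h is quadratic, so its Hessian is the constant matrix H = [[-8, -6], [-6, 8]].
det(H) = -100, tr(H) = 0.
det(H) < 0, so H is indefinite: neither convex nor concave.

neither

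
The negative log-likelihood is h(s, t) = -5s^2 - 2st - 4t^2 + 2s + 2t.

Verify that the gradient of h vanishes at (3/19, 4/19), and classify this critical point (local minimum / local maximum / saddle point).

local maximum

∇h = (-10s - 2t + 2, -2s - 8t + 2); substituting (3/19, 4/19) gives ∇h = (0, 0), so (3/19, 4/19) is indeed a critical point.
The Hessian of h is constant: H = [[-10, -2], [-2, -8]].
det(H) = (-10)·(-8) − (-2)² = 76.
det(H) > 0 and tr(H) = -18 < 0, so H is negative definite and the point is a local maximum.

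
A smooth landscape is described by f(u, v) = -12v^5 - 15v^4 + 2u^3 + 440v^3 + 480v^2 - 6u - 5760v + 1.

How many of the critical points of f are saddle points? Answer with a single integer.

4

f separates as a function of u plus a function of v, so ∇f=0 decouples.
∂f/∂u = 6(u - 1)(u + 1) = 0 at u ∈ {-1, 1}; ∂f/∂v = -60(v - 4)(v - 2)(v + 3)(v + 4) = 0 at v ∈ {-4, -3, 2, 4}.
The Hessian is diagonal: diag(f_uu, f_vv). Second derivatives: f_uu(-1)=-12, f_uu(1)=12; f_vv(-4)=2880, f_vv(-3)=-2100, f_vv(2)=3600, f_vv(4)=-6720.
Saddle points occur where the two diagonal entries have opposite signs: (-1, -4), (-1, 2), (1, -3), (1, 4). Count: 4.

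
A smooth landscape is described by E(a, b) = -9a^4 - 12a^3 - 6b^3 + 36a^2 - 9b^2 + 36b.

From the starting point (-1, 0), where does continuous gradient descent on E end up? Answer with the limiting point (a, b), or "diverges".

E is separable, so gradient descent decouples: a follows -∂E/∂a, b follows -∂E/∂b.
∂E/∂a = -36a(a - 1)(a + 2); at a=-1 this is -72, so a increases.
∂E/∂b = -18(b - 1)(b + 2); at b=0 this is 36, so b decreases.
a converges to its nearest critical value 0 (a local min of the a-part); b converges to -2. The iterate converges to (0, -2).

(0, -2)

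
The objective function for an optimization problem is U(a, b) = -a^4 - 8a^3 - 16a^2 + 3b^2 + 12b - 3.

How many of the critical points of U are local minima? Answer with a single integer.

1

U separates as a function of a plus a function of b, so ∇U=0 decouples.
∂U/∂a = -4a(a + 2)(a + 4) = 0 at a ∈ {-4, -2, 0}; ∂U/∂b = 6(b + 2) = 0 at b ∈ {-2}.
The Hessian is diagonal: diag(U_aa, U_bb). Second derivatives: U_aa(-4)=-32, U_aa(-2)=16, U_aa(0)=-32; U_bb(-2)=6.
Local minima occur where both diagonal entries positive: (-2, -2). Count: 1.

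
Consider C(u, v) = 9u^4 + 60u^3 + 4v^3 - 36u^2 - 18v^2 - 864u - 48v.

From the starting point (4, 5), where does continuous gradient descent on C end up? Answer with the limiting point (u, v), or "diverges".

C is separable, so gradient descent decouples: u follows -∂C/∂u, v follows -∂C/∂v.
∂C/∂u = 36(u - 2)(u + 3)(u + 4); at u=4 this is 4032, so u decreases.
∂C/∂v = 12(v - 4)(v + 1); at v=5 this is 72, so v decreases.
u converges to its nearest critical value 2 (a local min of the u-part); v converges to 4. The iterate converges to (2, 4).

(2, 4)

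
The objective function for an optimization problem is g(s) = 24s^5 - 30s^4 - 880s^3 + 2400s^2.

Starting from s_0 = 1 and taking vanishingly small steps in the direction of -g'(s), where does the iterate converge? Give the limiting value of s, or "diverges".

g'(s) = 120s(s - 4)(s - 2)(s + 5), so g'(1) = 2160.
Gradient descent moves in the -g' direction, i.e. s is decreasing.
The nearest critical point in that direction is s = 0, where g'' = 4800 > 0 (a local minimum). The iterate converges there.

0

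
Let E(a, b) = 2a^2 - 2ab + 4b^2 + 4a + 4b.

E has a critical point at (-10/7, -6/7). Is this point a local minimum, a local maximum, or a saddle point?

The Hessian of E is constant: H = [[4, -2], [-2, 8]].
det(H) = 4·8 − (-2)² = 28.
det(H) > 0 and tr(H) = 12 > 0, so H is positive definite and the point is a local minimum.

local minimum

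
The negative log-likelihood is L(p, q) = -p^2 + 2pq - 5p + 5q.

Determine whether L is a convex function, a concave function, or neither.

L is quadratic, so its Hessian is the constant matrix H = [[-2, 2], [2, 0]].
det(H) = -4, tr(H) = -2.
det(H) < 0, so H is indefinite: neither convex nor concave.

neither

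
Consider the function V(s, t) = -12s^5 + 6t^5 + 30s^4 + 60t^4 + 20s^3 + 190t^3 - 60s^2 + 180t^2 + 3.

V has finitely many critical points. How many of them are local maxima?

V separates as a function of s plus a function of t, so ∇V=0 decouples.
∂V/∂s = -60s(s - 2)(s - 1)(s + 1) = 0 at s ∈ {-1, 0, 1, 2}; ∂V/∂t = 30t(t + 1)(t + 3)(t + 4) = 0 at t ∈ {-4, -3, -1, 0}.
The Hessian is diagonal: diag(V_ss, V_tt). Second derivatives: V_ss(-1)=360, V_ss(0)=-120, V_ss(1)=120, V_ss(2)=-360; V_tt(-4)=-360, V_tt(-3)=180, V_tt(-1)=-180, V_tt(0)=360.
Local maxima occur where both diagonal entries negative: (0, -4), (0, -1), (2, -4), (2, -1). Count: 4.

4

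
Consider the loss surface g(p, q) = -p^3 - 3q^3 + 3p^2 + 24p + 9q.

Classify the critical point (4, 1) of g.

The mixed partial ∂²g/∂p∂q is 0, so the Hessian at any point is diag(g_pp, g_qq) = diag(6(-p + 1), -18q).
At (4, 1): H = diag(-18, -18).
Both eigenvalues are negative, so H is negative definite: a local maximum.

local maximum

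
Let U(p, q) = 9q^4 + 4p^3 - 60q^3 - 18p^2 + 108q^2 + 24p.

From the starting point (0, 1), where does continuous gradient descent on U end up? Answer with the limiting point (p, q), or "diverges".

U is separable, so gradient descent decouples: p follows -∂U/∂p, q follows -∂U/∂q.
∂U/∂p = 12(p - 2)(p - 1); at p=0 this is 24, so p decreases.
∂U/∂q = 36q(q - 3)(q - 2); at q=1 this is 72, so q decreases.
The p-coordinate has no critical point in that direction and runs off to infinity.

diverges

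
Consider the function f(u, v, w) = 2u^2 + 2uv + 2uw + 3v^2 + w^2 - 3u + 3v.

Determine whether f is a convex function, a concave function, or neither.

f is quadratic, so its Hessian is the constant matrix H = [[4, 2, 2], [2, 6, 0], [2, 0, 2]].
Leading principal minors: 4, 20, 16.
All positive ⇒ H ≻ 0 ⇒ convex.

convex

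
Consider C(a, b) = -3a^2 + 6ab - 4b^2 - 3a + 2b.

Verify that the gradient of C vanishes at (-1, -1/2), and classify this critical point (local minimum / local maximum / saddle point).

local maximum

∇C = (-6a + 6b - 3, 6a - 8b + 2); substituting (-1, -1/2) gives ∇C = (0, 0), so (-1, -1/2) is indeed a critical point.
The Hessian of C is constant: H = [[-6, 6], [6, -8]].
det(H) = (-6)·(-8) − 6² = 12.
det(H) > 0 and tr(H) = -14 < 0, so H is negative definite and the point is a local maximum.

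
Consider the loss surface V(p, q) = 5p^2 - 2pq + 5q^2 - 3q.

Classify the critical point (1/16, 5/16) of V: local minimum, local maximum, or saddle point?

local minimum

The Hessian of V is constant: H = [[10, -2], [-2, 10]].
det(H) = 10·10 − (-2)² = 96.
det(H) > 0 and tr(H) = 20 > 0, so H is positive definite and the point is a local minimum.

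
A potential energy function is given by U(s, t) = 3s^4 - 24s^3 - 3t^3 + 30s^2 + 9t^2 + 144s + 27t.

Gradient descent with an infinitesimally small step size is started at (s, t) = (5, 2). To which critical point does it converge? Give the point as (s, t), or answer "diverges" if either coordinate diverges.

U is separable, so gradient descent decouples: s follows -∂U/∂s, t follows -∂U/∂t.
∂U/∂s = 12(s - 4)(s - 3)(s + 1); at s=5 this is 144, so s decreases.
∂U/∂t = -9(t - 3)(t + 1); at t=2 this is 27, so t decreases.
s converges to its nearest critical value 4 (a local min of the s-part); t converges to -1. The iterate converges to (4, -1).

(4, -1)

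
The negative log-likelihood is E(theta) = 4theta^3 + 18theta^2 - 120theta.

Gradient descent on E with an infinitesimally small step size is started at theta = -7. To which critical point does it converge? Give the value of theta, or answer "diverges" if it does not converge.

diverges

E'(theta) = 12(theta - 2)(theta + 5), so E'(-7) = 216.
Gradient descent moves in the -E' direction, i.e. theta is decreasing.
There is no critical point below theta=-7, and E' keeps the same sign, so the iterate runs off to −∞.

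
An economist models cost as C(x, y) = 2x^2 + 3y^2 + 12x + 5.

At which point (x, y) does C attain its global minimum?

(-3, 0)

C(x,y) separates as P(x) + Q(y) + 5, so its minimum is min P + min Q + 5.
P'(x) = 4x + 12 vanishes at x ∈ {-3}; Q'(y) = 6y vanishes at y ∈ {0}.
Local minima of P (where P''>0): P(-3)=-18. Local minima of Q: Q(0)=0.
So the global minimum of C is P(-3) + Q(0) + 5 = -18 + 0 + 5 = -13, attained at (-3, 0).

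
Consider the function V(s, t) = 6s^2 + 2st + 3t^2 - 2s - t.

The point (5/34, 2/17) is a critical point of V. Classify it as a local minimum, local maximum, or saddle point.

local minimum

The Hessian of V is constant: H = [[12, 2], [2, 6]].
det(H) = 12·6 − 2² = 68.
det(H) > 0 and tr(H) = 18 > 0, so H is positive definite and the point is a local minimum.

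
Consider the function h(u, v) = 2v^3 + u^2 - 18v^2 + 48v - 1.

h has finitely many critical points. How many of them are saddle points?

1

h separates as a function of u plus a function of v, so ∇h=0 decouples.
∂h/∂u = 2u = 0 at u ∈ {0}; ∂h/∂v = 6(v - 4)(v - 2) = 0 at v ∈ {2, 4}.
The Hessian is diagonal: diag(h_uu, h_vv). Second derivatives: h_uu(0)=2; h_vv(2)=-12, h_vv(4)=12.
Saddle points occur where the two diagonal entries have opposite signs: (0, 2). Count: 1.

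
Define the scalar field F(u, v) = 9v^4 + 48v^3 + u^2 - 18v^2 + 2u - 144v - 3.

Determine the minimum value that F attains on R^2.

F(u,v) separates as P(u) + Q(v) − 3, so its minimum is min P + min Q − 3.
P'(u) = 2u + 2 vanishes at u ∈ {-1}; Q'(v) = 36(v - 1)(v + 1)(v + 4) vanishes at v ∈ {-4, -1, 1}.
Local minima of P (where P''>0): P(-1)=-1. Local minima of Q: Q(-4)=-480, Q(1)=-105.
So the global minimum of F is P(-1) + Q(-4) − 3 = -1 − 480 − 3 = -484, attained at (-1, -4).

-484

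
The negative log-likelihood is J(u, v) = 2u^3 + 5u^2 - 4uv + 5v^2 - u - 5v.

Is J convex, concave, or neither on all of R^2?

The term 2u^3 is cubic, so the Hessian is not constant.
∂²J/∂u² = 12u + 10, which takes both signs as u varies (negative for sufficiently negative u). A diagonal entry of the Hessian changing sign means the Hessian is neither positive- nor negative-semidefinite on all of R^2.

neither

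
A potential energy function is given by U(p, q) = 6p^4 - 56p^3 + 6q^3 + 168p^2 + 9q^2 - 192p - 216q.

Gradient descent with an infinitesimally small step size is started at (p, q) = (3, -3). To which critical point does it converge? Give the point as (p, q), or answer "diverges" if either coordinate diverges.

U is separable, so gradient descent decouples: p follows -∂U/∂p, q follows -∂U/∂q.
∂U/∂p = 24(p - 4)(p - 2)(p - 1); at p=3 this is -48, so p increases.
∂U/∂q = 18(q - 3)(q + 4); at q=-3 this is -108, so q increases.
p converges to its nearest critical value 4 (a local min of the p-part); q converges to 3. The iterate converges to (4, 3).

(4, 3)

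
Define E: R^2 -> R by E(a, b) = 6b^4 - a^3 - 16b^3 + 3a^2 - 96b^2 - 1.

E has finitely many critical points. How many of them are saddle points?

3

E separates as a function of a plus a function of b, so ∇E=0 decouples.
∂E/∂a = -3a(a - 2) = 0 at a ∈ {0, 2}; ∂E/∂b = 24b(b - 4)(b + 2) = 0 at b ∈ {-2, 0, 4}.
The Hessian is diagonal: diag(E_aa, E_bb). Second derivatives: E_aa(0)=6, E_aa(2)=-6; E_bb(-2)=288, E_bb(0)=-192, E_bb(4)=576.
Saddle points occur where the two diagonal entries have opposite signs: (0, 0), (2, -2), (2, 4). Count: 3.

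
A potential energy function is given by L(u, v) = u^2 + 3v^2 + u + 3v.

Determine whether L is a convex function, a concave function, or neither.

L is quadratic, so its Hessian is the constant matrix H = [[2, 0], [0, 6]].
det(H) = 12, tr(H) = 8.
det(H) > 0 and tr(H) > 0, so H is positive definite everywhere: convex.

convex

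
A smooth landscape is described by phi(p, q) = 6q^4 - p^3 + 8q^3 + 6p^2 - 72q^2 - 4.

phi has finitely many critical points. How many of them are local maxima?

1

phi separates as a function of p plus a function of q, so ∇phi=0 decouples.
∂phi/∂p = -3p(p - 4) = 0 at p ∈ {0, 4}; ∂phi/∂q = 24q(q - 2)(q + 3) = 0 at q ∈ {-3, 0, 2}.
The Hessian is diagonal: diag(phi_pp, phi_qq). Second derivatives: phi_pp(0)=12, phi_pp(4)=-12; phi_qq(-3)=360, phi_qq(0)=-144, phi_qq(2)=240.
Local maxima occur where both diagonal entries negative: (4, 0). Count: 1.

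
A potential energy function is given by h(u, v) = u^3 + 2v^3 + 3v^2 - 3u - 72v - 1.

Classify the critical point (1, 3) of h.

The mixed partial ∂²h/∂u∂v is 0, so the Hessian at any point is diag(h_uu, h_vv) = diag(6u, 6(2v + 1)).
At (1, 3): H = diag(6, 42).
Both eigenvalues are positive, so H is positive definite: a local minimum.

local minimum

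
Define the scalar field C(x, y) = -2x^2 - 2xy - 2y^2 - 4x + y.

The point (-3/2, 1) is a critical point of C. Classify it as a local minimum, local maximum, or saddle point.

The Hessian of C is constant: H = [[-4, -2], [-2, -4]].
det(H) = (-4)·(-4) − (-2)² = 12.
det(H) > 0 and tr(H) = -8 < 0, so H is negative definite and the point is a local maximum.

local maximum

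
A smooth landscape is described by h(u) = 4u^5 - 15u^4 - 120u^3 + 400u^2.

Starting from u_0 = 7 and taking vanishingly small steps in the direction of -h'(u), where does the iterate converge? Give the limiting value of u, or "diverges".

h'(u) = 20u(u - 5)(u - 2)(u + 4), so h'(7) = 15400.
Gradient descent moves in the -h' direction, i.e. u is decreasing.
The nearest critical point in that direction is u = 5, where h'' = 2700 > 0 (a local minimum). The iterate converges there.

5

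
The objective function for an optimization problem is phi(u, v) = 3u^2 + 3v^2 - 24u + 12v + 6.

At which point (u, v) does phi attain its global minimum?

phi(u,v) separates as P(u) + Q(v) + 6, so its minimum is min P + min Q + 6.
P'(u) = 6u - 24 vanishes at u ∈ {4}; Q'(v) = 6v + 12 vanishes at v ∈ {-2}.
Local minima of P (where P''>0): P(4)=-48. Local minima of Q: Q(-2)=-12.
So the global minimum of phi is P(4) + Q(-2) + 6 = -48 − 12 + 6 = -54, attained at (4, -2).

(4, -2)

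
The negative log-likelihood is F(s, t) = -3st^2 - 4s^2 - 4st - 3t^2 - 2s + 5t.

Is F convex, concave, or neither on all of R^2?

neither

The term -3st^2 is cubic, so the Hessian is not constant.
∂²F/∂t² = -6s - 6, which takes both signs as s varies (negative for sufficiently large s). A diagonal entry of the Hessian changing sign means the Hessian is neither positive- nor negative-semidefinite on all of R^2.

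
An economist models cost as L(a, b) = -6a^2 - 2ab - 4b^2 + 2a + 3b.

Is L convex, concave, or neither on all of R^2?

concave

L is quadratic, so its Hessian is the constant matrix H = [[-12, -2], [-2, -8]].
det(H) = 92, tr(H) = -20.
det(H) > 0 and tr(H) < 0, so H is negative definite everywhere: concave.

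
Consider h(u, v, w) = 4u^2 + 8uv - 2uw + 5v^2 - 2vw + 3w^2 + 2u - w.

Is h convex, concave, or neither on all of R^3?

convex

h is quadratic, so its Hessian is the constant matrix H = [[8, 8, -2], [8, 10, -2], [-2, -2, 6]].
Leading principal minors: 8, 16, 88.
All positive ⇒ H ≻ 0 ⇒ convex.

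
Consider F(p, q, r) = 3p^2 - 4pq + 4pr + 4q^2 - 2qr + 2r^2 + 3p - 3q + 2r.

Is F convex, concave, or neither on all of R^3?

F is quadratic, so its Hessian is the constant matrix H = [[6, -4, 4], [-4, 8, -2], [4, -2, 4]].
Leading principal minors: 6, 32, 40.
All positive ⇒ H ≻ 0 ⇒ convex.

convex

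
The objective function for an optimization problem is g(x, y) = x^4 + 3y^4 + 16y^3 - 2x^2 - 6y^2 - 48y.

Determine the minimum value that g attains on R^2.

g(x,y) separates as P(x) + Q(y), so its minimum is min P + min Q.
P'(x) = 4x(x - 1)(x + 1) vanishes at x ∈ {-1, 0, 1}; Q'(y) = 12(y - 1)(y + 1)(y + 4) vanishes at y ∈ {-4, -1, 1}.
Local minima of P (where P''>0): P(-1)=-1, P(1)=-1. Local minima of Q: Q(-4)=-160, Q(1)=-35.
So the global minimum of g is P(-1) + Q(-4) = -1 − 160 = -161, attained at (-1, -4).

-161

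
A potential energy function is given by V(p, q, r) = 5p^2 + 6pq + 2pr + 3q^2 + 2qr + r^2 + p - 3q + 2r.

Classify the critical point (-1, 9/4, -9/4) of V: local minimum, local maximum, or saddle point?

The Hessian is constant: H = [[10, 6, 2], [6, 6, 2], [2, 2, 2]].
Leading principal minors: Δ₁ = 10, Δ₂ = 24, Δ₃ = 32.
All leading minors are positive, so H is positive definite: a local minimum.

local minimum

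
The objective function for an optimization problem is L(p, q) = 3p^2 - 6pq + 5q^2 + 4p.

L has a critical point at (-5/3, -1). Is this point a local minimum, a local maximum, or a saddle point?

local minimum

The Hessian of L is constant: H = [[6, -6], [-6, 10]].
det(H) = 6·10 − (-6)² = 24.
det(H) > 0 and tr(H) = 16 > 0, so H is positive definite and the point is a local minimum.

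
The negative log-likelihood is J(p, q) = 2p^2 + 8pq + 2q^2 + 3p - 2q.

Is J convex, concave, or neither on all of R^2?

J is quadratic, so its Hessian is the constant matrix H = [[4, 8], [8, 4]].
det(H) = -48, tr(H) = 8.
det(H) < 0, so H is indefinite: neither convex nor concave.

neither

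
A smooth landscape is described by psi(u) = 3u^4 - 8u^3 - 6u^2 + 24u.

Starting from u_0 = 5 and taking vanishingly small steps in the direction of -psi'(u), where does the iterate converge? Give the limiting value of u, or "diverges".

psi'(u) = 12(u - 2)(u - 1)(u + 1), so psi'(5) = 864.
Gradient descent moves in the -psi' direction, i.e. u is decreasing.
The nearest critical point in that direction is u = 2, where psi'' = 36 > 0 (a local minimum). The iterate converges there.

2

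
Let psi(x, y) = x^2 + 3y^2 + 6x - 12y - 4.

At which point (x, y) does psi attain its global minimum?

(-3, 2)

psi(x,y) separates as P(x) + Q(y) − 4, so its minimum is min P + min Q − 4.
P'(x) = 2x + 6 vanishes at x ∈ {-3}; Q'(y) = 6y - 12 vanishes at y ∈ {2}.
Local minima of P (where P''>0): P(-3)=-9. Local minima of Q: Q(2)=-12.
So the global minimum of psi is P(-3) + Q(2) − 4 = -9 − 12 − 4 = -25, attained at (-3, 2).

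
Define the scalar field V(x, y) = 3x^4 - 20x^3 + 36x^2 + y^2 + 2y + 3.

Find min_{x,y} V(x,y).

2

V(x,y) separates as P(x) + Q(y) + 3, so its minimum is min P + min Q + 3.
P'(x) = 12x(x - 3)(x - 2) vanishes at x ∈ {0, 2, 3}; Q'(y) = 2y + 2 vanishes at y ∈ {-1}.
Local minima of P (where P''>0): P(0)=0, P(3)=27. Local minima of Q: Q(-1)=-1.
So the global minimum of V is P(0) + Q(-1) + 3 = 0 − 1 + 3 = 2, attained at (0, -1).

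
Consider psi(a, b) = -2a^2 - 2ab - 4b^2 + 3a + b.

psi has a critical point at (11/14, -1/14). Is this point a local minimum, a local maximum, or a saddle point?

local maximum

The Hessian of psi is constant: H = [[-4, -2], [-2, -8]].
det(H) = (-4)·(-8) − (-2)² = 28.
det(H) > 0 and tr(H) = -12 < 0, so H is negative definite and the point is a local maximum.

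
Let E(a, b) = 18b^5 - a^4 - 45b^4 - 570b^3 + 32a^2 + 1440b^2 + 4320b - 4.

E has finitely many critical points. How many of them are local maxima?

E separates as a function of a plus a function of b, so ∇E=0 decouples.
∂E/∂a = -4a(a - 4)(a + 4) = 0 at a ∈ {-4, 0, 4}; ∂E/∂b = 90(b - 4)(b - 3)(b + 1)(b + 4) = 0 at b ∈ {-4, -1, 3, 4}.
The Hessian is diagonal: diag(E_aa, E_bb). Second derivatives: E_aa(-4)=-128, E_aa(0)=64, E_aa(4)=-128; E_bb(-4)=-15120, E_bb(-1)=5400, E_bb(3)=-2520, E_bb(4)=3600.
Local maxima occur where both diagonal entries negative: (-4, -4), (-4, 3), (4, -4), (4, 3). Count: 4.

4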